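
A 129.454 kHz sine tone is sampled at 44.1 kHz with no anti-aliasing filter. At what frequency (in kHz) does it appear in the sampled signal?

2.846 kHz

Nyquist = 44,100/2 = 22,050 Hz; 129,454 Hz exceeds it.
Alias = |129,454 − 3×44,100| = |129,454 − 132,300| = 2,846 Hz = 2.846 kHz.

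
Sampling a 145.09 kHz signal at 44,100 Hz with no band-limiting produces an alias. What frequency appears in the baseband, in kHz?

12.79 kHz

Nyquist = 44,100/2 = 22,050 Hz; 145,090 Hz exceeds it.
Alias = |145,090 − 3×44,100| = |145,090 − 132,300| = 12,790 Hz = 12.79 kHz.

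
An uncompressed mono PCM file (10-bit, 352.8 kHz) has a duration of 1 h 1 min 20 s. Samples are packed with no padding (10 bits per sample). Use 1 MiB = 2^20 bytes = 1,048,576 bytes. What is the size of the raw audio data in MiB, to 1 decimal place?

1547.7 MiB

Duration = 1 h 1 min 20 s = 3,680 s.
Bits = 352,800 × 3,680 × 10 × 1 = 12,983,040,000 bits = 1,622,880,000 bytes.
1,622,880,000 / 1,048,576 = 1547.7 MiB.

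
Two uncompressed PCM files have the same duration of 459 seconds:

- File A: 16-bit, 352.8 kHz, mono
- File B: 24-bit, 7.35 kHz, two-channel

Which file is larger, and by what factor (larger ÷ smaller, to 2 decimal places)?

File A: 352,800 × 2 × 1 = 705,600 bytes/s.
File B: 7,350 × 3 × 2 = 44,100 bytes/s.
File A is larger; ratio = 323,870,400 / 20,241,900 = 16.00.

File A, by a factor of 16.00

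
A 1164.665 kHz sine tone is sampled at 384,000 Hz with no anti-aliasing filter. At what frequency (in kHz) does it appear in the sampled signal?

12.665 kHz

Nyquist = 384,000/2 = 192,000 Hz; 1,164,665 Hz exceeds it.
Alias = |1,164,665 − 3×384,000| = |1,164,665 − 1,152,000| = 12,665 Hz = 12.665 kHz.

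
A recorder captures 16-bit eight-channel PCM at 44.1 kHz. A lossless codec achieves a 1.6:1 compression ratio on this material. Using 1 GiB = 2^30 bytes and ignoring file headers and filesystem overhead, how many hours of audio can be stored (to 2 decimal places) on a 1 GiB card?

0.68 hours

Uncompressed byte rate = 44,100 × 2 × 8 = 705,600 bytes/s.
After 1.6:1 compression, effective rate ≈ 441000 bytes/s.
Capacity = 1 × 1,073,741,824 = 1,073,741,824 bytes.
1,073,741,824 / effective rate ≈ 2434.79 s → 0.68 hours.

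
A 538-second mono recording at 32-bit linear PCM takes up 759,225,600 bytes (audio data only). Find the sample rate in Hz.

Bytes = sample_rate × seconds × bytes_per_sample × channels.
sample_rate = 759,225,600 / (538 × 4 × 1) = 759,225,600 / 2,152 = 352,800 Hz.

352,800 Hz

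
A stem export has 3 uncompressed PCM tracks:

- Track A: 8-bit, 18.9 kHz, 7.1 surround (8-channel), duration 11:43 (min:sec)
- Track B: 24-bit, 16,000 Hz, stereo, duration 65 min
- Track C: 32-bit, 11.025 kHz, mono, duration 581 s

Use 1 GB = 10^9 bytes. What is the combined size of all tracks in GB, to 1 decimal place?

Track A: 11:43 (min:sec) = 703 s; 18,900 × 703 × 1 × 8 = 106,293,600 bytes.
Track B: 65 min = 3,900 s; 16,000 × 3,900 × 3 × 2 = 374,400,000 bytes.
Track C: 11,025 × 581 × 4 × 1 = 25,622,100 bytes.
Total = 506,315,700 bytes = 0.5 GB.

0.5 GB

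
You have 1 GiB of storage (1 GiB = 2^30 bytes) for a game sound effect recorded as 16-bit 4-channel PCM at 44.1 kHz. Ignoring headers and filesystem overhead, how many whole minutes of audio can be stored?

Uncompressed byte rate = 44,100 × 2 × 4 = 352,800 bytes/s.
Capacity = 1 × 1,073,741,824 = 1,073,741,824 bytes.
1,073,741,824 / 352,800 ≈ 3043.49 s → 50 minutes.

50 minutes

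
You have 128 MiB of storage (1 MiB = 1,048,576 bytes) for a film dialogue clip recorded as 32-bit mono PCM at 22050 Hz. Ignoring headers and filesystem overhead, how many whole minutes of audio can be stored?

Uncompressed byte rate = 22,050 × 4 × 1 = 88,200 bytes/s.
Capacity = 128 × 1,048,576 = 134,217,728 bytes.
134,217,728 / 88,200 ≈ 1521.74 s → 25 minutes.

25 minutes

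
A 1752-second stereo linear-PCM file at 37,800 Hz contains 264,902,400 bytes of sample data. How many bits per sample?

16 bits

Bytes per sample = 264,902,400 / (37,800 × 1,752 × 2) = 264,902,400 / 132,451,200 = 2.
Bit depth = 2 × 8 = 16 bits.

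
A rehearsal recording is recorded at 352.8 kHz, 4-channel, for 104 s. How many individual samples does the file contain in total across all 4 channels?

352,800 × 104 s × 4 ch = 146,764,800 samples.

146,764,800 samples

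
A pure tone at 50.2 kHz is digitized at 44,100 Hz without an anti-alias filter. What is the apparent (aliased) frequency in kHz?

Nyquist = 44,100/2 = 22,050 Hz; 50,200 Hz exceeds it.
Alias = |50,200 − 1×44,100| = |50,200 − 44,100| = 6,100 Hz = 6.1 kHz.

6.1 kHz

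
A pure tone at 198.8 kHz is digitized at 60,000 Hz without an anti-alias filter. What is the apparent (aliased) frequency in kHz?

18.8 kHz

Nyquist = 60,000/2 = 30,000 Hz; 198,800 Hz exceeds it.
Alias = |198,800 − 3×60,000| = |198,800 − 180,000| = 18,800 Hz = 18.8 kHz.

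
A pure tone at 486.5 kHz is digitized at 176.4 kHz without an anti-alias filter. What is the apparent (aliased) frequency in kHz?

Nyquist = 176,400/2 = 88,200 Hz; 486,500 Hz exceeds it.
Alias = |486,500 − 3×176,400| = |486,500 − 529,200| = 42,700 Hz = 42.7 kHz.

42.7 kHz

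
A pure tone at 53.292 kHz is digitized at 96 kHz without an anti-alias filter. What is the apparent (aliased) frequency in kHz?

42.708 kHz

Nyquist = 96,000/2 = 48,000 Hz; 53,292 Hz exceeds it.
Alias = |53,292 − 1×96,000| = |53,292 − 96,000| = 42,708 Hz = 42.708 kHz.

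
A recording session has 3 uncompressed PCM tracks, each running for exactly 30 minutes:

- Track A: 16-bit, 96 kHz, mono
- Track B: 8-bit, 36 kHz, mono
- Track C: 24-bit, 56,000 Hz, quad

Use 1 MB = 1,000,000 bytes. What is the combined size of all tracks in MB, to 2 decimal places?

exactly 30 minutes = 1,800 s.
Track A: 96,000 × 1,800 × 2 × 1 = 345,600,000 bytes.
Track B: 36,000 × 1,800 × 1 × 1 = 64,800,000 bytes.
Track C: 56,000 × 1,800 × 3 × 4 = 1,209,600,000 bytes.
Total = 1,620,000,000 bytes = 1620.00 MB.

1620.00 MB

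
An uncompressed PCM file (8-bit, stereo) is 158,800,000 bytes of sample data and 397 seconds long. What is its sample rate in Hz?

200,000 Hz

Bytes = sample_rate × seconds × bytes_per_sample × channels.
sample_rate = 158,800,000 / (397 × 1 × 2) = 158,800,000 / 794 = 200,000 Hz.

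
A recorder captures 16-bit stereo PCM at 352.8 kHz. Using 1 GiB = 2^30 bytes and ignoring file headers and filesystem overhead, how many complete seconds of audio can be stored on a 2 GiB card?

1,521 seconds

Uncompressed byte rate = 352,800 × 2 × 2 = 1,411,200 bytes/s.
Capacity = 2 × 1,073,741,824 = 2,147,483,648 bytes.
2,147,483,648 / 1,411,200 ≈ 1521.74 s → 1,521 seconds.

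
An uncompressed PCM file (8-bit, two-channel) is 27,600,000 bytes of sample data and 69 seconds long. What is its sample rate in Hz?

Bytes = sample_rate × seconds × bytes_per_sample × channels.
sample_rate = 27,600,000 / (69 × 1 × 2) = 27,600,000 / 138 = 200,000 Hz.

200,000 Hz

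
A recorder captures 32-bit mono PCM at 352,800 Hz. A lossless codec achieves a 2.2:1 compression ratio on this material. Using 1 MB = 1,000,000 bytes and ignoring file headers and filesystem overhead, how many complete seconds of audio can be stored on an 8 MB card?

Uncompressed byte rate = 352,800 × 4 × 1 = 1,411,200 bytes/s.
After 2.2:1 compression, effective rate ≈ 641454.55 bytes/s.
Capacity = 8 × 1,000,000 = 8,000,000 bytes.
8,000,000 / effective rate ≈ 12.47 s → 12 seconds.

12 seconds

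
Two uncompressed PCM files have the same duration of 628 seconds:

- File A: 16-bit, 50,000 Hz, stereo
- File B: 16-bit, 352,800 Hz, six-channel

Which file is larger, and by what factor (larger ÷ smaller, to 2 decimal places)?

File B, by a factor of 21.17

File A: 50,000 × 2 × 2 = 200,000 bytes/s.
File B: 352,800 × 2 × 6 = 4,233,600 bytes/s.
File B is larger; ratio = 2,658,700,800 / 125,600,000 = 21.17.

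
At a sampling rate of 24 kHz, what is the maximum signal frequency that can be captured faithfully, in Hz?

12,000 Hz

Nyquist frequency = sample rate / 2 = 24,000 / 2 = 12,000 Hz.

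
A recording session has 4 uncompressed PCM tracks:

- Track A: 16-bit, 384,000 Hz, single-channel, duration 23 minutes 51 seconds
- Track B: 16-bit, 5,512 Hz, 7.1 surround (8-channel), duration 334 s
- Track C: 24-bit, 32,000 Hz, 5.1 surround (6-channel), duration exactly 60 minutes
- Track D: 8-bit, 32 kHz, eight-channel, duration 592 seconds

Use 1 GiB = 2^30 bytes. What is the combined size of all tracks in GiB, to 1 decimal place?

Track A: 23 minutes 51 seconds = 1,431 s; 384,000 × 1,431 × 2 × 1 = 1,099,008,000 bytes.
Track B: 5,512 × 334 × 2 × 8 = 29,456,128 bytes.
Track C: exactly 60 minutes = 3,600 s; 32,000 × 3,600 × 3 × 6 = 2,073,600,000 bytes.
Track D: 32,000 × 592 × 1 × 8 = 151,552,000 bytes.
Total = 3,353,616,128 bytes = 3.1 GiB.

3.1 GiB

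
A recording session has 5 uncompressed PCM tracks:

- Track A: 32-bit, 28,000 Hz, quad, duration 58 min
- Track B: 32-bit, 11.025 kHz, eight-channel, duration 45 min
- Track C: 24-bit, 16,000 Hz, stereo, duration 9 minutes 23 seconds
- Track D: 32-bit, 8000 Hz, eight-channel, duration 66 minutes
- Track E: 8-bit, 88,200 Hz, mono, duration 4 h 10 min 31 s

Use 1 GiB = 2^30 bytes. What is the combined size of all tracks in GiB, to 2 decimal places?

Track A: 58 min = 3,480 s; 28,000 × 3,480 × 4 × 4 = 1,559,040,000 bytes.
Track B: 45 min = 2,700 s; 11,025 × 2,700 × 4 × 8 = 952,560,000 bytes.
Track C: 9 minutes 23 seconds = 563 s; 16,000 × 563 × 3 × 2 = 54,048,000 bytes.
Track D: 66 minutes = 3,960 s; 8,000 × 3,960 × 4 × 8 = 1,013,760,000 bytes.
Track E: 4 h 10 min 31 s = 15,031 s; 88,200 × 15,031 × 1 × 1 = 1,325,734,200 bytes.
Total = 4,905,142,200 bytes = 4.57 GiB.

4.57 GiB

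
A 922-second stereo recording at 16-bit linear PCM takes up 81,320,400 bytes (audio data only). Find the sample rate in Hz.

Bytes = sample_rate × seconds × bytes_per_sample × channels.
sample_rate = 81,320,400 / (922 × 2 × 2) = 81,320,400 / 3,688 = 22,050 Hz.

22,050 Hz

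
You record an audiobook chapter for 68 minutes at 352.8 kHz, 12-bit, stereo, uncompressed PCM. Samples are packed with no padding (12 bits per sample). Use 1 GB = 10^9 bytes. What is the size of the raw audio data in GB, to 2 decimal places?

Duration = 68 minutes = 4,080 s.
Bits = 352,800 × 4,080 × 12 × 2 = 34,546,176,000 bits = 4,318,272,000 bytes.
4,318,272,000 / 1,000,000,000 = 4.32 GB.

4.32 GB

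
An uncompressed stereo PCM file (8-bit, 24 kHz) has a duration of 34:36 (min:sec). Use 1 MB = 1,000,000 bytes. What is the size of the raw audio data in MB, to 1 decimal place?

99.6 MB

Duration = 34:36 (min:sec) = 2,076 s.
Bytes = 24,000 samples/s × 2,076 s × 1 bytes/sample × 2 ch = 99,648,000 bytes.
99,648,000 / 1,000,000 = 99.6 MB.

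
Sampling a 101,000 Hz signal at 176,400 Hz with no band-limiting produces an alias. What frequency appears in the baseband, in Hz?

75,400 Hz

Nyquist = 176,400/2 = 88,200 Hz; 101,000 Hz exceeds it.
Alias = |101,000 − 1×176,400| = |101,000 − 176,400| = 75,400 Hz.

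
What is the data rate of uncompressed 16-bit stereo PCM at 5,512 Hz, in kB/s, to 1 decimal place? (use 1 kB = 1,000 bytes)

22.0 kB/s

Bit rate = 5,512 × 16 × 2 = 176,384 bits/s.
176,384 / 8 = 22,048 B/s = 22.0 kB/s.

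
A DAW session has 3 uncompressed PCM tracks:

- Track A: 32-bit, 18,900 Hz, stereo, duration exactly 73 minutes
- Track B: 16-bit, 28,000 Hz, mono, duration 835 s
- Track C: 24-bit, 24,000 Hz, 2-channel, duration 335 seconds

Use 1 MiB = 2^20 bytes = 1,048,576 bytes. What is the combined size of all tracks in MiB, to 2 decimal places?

Track A: exactly 73 minutes = 4,380 s; 18,900 × 4,380 × 4 × 2 = 662,256,000 bytes.
Track B: 28,000 × 835 × 2 × 1 = 46,760,000 bytes.
Track C: 24,000 × 335 × 3 × 2 = 48,240,000 bytes.
Total = 757,256,000 bytes = 722.18 MiB.

722.18 MiB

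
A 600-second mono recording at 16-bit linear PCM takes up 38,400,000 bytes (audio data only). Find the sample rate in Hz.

32,000 Hz

Bytes = sample_rate × seconds × bytes_per_sample × channels.
sample_rate = 38,400,000 / (600 × 2 × 1) = 38,400,000 / 1,200 = 32,000 Hz.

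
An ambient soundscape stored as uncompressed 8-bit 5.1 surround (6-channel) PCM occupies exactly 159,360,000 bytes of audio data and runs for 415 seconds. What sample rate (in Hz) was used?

Bytes = sample_rate × seconds × bytes_per_sample × channels.
sample_rate = 159,360,000 / (415 × 1 × 6) = 159,360,000 / 2,490 = 64,000 Hz.

64,000 Hz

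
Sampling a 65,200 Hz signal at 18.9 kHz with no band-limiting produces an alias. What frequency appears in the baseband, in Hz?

8,500 Hz

Nyquist = 18,900/2 = 9,450 Hz; 65,200 Hz exceeds it.
Alias = |65,200 − 3×18,900| = |65,200 − 56,700| = 8,500 Hz.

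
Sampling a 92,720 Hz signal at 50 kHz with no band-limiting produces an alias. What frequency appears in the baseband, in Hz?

Nyquist = 50,000/2 = 25,000 Hz; 92,720 Hz exceeds it.
Alias = |92,720 − 2×50,000| = |92,720 − 100,000| = 7,280 Hz.

7,280 Hz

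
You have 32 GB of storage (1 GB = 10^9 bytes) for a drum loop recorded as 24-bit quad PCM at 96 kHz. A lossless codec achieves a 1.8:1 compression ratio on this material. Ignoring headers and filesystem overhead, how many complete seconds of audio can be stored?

Uncompressed byte rate = 96,000 × 3 × 4 = 1,152,000 bytes/s.
After 1.8:1 compression, effective rate ≈ 640000 bytes/s.
Capacity = 32 × 1,000,000,000 = 32,000,000,000 bytes.
32,000,000,000 / effective rate ≈ 50000 s → 50,000 seconds.

50,000 seconds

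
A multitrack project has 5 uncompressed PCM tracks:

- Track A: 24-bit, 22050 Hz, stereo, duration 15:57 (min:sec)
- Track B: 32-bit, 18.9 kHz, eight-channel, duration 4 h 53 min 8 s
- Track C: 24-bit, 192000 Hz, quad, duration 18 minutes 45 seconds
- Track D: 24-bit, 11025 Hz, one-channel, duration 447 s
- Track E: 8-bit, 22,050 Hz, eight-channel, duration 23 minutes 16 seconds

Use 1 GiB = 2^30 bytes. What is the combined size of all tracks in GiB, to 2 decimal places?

12.68 GiB

Track A: 15:57 (min:sec) = 957 s; 22,050 × 957 × 3 × 2 = 126,611,100 bytes.
Track B: 4 h 53 min 8 s = 17,588 s; 18,900 × 17,588 × 4 × 8 = 10,637,222,400 bytes.
Track C: 18 minutes 45 seconds = 1,125 s; 192,000 × 1,125 × 3 × 4 = 2,592,000,000 bytes.
Track D: 11,025 × 447 × 3 × 1 = 14,784,525 bytes.
Track E: 23 minutes 16 seconds = 1,396 s; 22,050 × 1,396 × 1 × 8 = 246,254,400 bytes.
Total = 13,616,872,425 bytes = 12.68 GiB.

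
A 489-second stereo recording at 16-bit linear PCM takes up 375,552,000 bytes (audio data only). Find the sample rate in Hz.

Bytes = sample_rate × seconds × bytes_per_sample × channels.
sample_rate = 375,552,000 / (489 × 2 × 2) = 375,552,000 / 1,956 = 192,000 Hz.

192,000 Hz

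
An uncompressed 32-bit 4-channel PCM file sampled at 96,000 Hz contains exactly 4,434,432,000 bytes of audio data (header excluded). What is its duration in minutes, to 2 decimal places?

Byte rate = 96,000 × 4 × 4 = 1,536,000 bytes/s.
Duration = 4,434,432,000 / 1,536,000 = 2,887 s.
2,887 s / 60 = 48.12 minutes.

48.12 minutes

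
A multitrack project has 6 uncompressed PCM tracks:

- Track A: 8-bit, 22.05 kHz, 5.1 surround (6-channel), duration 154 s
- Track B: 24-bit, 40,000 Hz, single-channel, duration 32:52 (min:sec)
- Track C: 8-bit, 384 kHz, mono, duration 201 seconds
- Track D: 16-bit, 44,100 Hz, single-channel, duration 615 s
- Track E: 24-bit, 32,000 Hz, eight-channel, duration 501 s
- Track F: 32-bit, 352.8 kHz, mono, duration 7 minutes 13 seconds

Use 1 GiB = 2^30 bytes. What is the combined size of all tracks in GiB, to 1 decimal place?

1.3 GiB

Track A: 22,050 × 154 × 1 × 6 = 20,374,200 bytes.
Track B: 32:52 (min:sec) = 1,972 s; 40,000 × 1,972 × 3 × 1 = 236,640,000 bytes.
Track C: 384,000 × 201 × 1 × 1 = 77,184,000 bytes.
Track D: 44,100 × 615 × 2 × 1 = 54,243,000 bytes.
Track E: 32,000 × 501 × 3 × 8 = 384,768,000 bytes.
Track F: 7 minutes 13 seconds = 433 s; 352,800 × 433 × 4 × 1 = 611,049,600 bytes.
Total = 1,384,258,800 bytes = 1.3 GiB.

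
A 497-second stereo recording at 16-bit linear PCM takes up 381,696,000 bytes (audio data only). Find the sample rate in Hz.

Bytes = sample_rate × seconds × bytes_per_sample × channels.
sample_rate = 381,696,000 / (497 × 2 × 2) = 381,696,000 / 1,988 = 192,000 Hz.

192,000 Hz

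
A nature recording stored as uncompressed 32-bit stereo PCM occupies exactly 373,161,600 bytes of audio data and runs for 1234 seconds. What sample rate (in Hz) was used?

Bytes = sample_rate × seconds × bytes_per_sample × channels.
sample_rate = 373,161,600 / (1,234 × 4 × 2) = 373,161,600 / 9,872 = 37,800 Hz.

37,800 Hz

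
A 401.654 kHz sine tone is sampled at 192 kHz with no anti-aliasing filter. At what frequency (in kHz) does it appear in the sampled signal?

Nyquist = 192,000/2 = 96,000 Hz; 401,654 Hz exceeds it.
Alias = |401,654 − 2×192,000| = |401,654 − 384,000| = 17,654 Hz = 17.654 kHz.

17.654 kHz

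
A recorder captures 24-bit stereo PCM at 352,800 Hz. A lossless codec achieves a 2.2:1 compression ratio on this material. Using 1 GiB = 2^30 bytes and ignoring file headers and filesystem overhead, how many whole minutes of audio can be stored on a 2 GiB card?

Uncompressed byte rate = 352,800 × 3 × 2 = 2,116,800 bytes/s.
After 2.2:1 compression, effective rate ≈ 962181.82 bytes/s.
Capacity = 2 × 1,073,741,824 = 2,147,483,648 bytes.
2,147,483,648 / effective rate ≈ 2231.89 s → 37 minutes.

37 minutes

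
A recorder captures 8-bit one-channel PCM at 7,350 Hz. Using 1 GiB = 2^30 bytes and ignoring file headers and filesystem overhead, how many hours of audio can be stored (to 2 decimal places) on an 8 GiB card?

324.64 hours

Uncompressed byte rate = 7,350 × 1 × 1 = 7,350 bytes/s.
Capacity = 8 × 1,073,741,824 = 8,589,934,592 bytes.
8,589,934,592 / 7,350 ≈ 1168698.58 s → 324.64 hours.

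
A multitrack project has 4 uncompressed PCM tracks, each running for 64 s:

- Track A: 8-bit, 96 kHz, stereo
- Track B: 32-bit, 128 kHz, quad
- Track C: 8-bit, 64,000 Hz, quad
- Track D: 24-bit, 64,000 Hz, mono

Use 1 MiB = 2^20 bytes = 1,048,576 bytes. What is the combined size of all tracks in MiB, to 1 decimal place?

Track A: 96,000 × 64 × 1 × 2 = 12,288,000 bytes.
Track B: 128,000 × 64 × 4 × 4 = 131,072,000 bytes.
Track C: 64,000 × 64 × 1 × 4 = 16,384,000 bytes.
Track D: 64,000 × 64 × 3 × 1 = 12,288,000 bytes.
Total = 172,032,000 bytes = 164.1 MiB.

164.1 MiB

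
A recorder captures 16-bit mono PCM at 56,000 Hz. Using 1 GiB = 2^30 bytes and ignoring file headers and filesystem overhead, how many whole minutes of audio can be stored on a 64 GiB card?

10,226 minutes

Uncompressed byte rate = 56,000 × 2 × 1 = 112,000 bytes/s.
Capacity = 64 × 1,073,741,824 = 68,719,476,736 bytes.
68,719,476,736 / 112,000 ≈ 613566.76 s → 10,226 minutes.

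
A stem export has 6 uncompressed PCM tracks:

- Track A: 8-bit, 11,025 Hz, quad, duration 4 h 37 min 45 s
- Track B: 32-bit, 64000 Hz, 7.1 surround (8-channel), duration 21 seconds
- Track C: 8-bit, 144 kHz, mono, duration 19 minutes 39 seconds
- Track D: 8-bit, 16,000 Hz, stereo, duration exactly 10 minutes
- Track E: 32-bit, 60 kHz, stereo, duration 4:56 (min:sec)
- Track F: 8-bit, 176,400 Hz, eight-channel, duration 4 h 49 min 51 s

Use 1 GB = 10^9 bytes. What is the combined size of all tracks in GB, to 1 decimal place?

Track A: 4 h 37 min 45 s = 16,665 s; 11,025 × 16,665 × 1 × 4 = 734,926,500 bytes.
Track B: 64,000 × 21 × 4 × 8 = 43,008,000 bytes.
Track C: 19 minutes 39 seconds = 1,179 s; 144,000 × 1,179 × 1 × 1 = 169,776,000 bytes.
Track D: exactly 10 minutes = 600 s; 16,000 × 600 × 1 × 2 = 19,200,000 bytes.
Track E: 4:56 (min:sec) = 296 s; 60,000 × 296 × 4 × 2 = 142,080,000 bytes.
Track F: 4 h 49 min 51 s = 17,391 s; 176,400 × 17,391 × 1 × 8 = 24,542,179,200 bytes.
Total = 25,651,169,700 bytes = 25.7 GB.

25.7 GB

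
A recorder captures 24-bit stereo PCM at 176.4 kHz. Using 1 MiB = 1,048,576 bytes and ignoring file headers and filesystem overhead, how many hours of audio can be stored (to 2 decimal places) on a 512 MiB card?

0.14 hours

Uncompressed byte rate = 176,400 × 3 × 2 = 1,058,400 bytes/s.
Capacity = 512 × 1,048,576 = 536,870,912 bytes.
536,870,912 / 1,058,400 ≈ 507.25 s → 0.14 hours.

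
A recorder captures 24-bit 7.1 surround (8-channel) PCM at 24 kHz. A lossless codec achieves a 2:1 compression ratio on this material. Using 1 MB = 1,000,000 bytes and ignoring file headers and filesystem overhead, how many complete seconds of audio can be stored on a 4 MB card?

13 seconds

Uncompressed byte rate = 24,000 × 3 × 8 = 576,000 bytes/s.
After 2:1 compression, effective rate ≈ 288000 bytes/s.
Capacity = 4 × 1,000,000 = 4,000,000 bytes.
4,000,000 / effective rate ≈ 13.89 s → 13 seconds.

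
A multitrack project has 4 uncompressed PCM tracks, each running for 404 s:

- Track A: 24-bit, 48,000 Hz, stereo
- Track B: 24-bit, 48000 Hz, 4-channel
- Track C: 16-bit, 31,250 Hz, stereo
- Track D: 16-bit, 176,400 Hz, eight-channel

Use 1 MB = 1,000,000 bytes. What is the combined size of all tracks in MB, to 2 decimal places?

Track A: 48,000 × 404 × 3 × 2 = 116,352,000 bytes.
Track B: 48,000 × 404 × 3 × 4 = 232,704,000 bytes.
Track C: 31,250 × 404 × 2 × 2 = 50,500,000 bytes.
Track D: 176,400 × 404 × 2 × 8 = 1,140,249,600 bytes.
Total = 1,539,805,600 bytes = 1539.81 MB.

1539.81 MB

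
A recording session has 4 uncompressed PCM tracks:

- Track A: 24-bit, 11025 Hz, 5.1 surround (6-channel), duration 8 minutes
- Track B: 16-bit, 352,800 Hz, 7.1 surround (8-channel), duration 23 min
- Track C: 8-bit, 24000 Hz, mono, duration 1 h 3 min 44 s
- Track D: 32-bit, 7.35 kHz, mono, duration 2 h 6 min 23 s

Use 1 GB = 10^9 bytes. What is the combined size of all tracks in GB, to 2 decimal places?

Track A: 8 minutes = 480 s; 11,025 × 480 × 3 × 6 = 95,256,000 bytes.
Track B: 23 min = 1,380 s; 352,800 × 1,380 × 2 × 8 = 7,789,824,000 bytes.
Track C: 1 h 3 min 44 s = 3,824 s; 24,000 × 3,824 × 1 × 1 = 91,776,000 bytes.
Track D: 2 h 6 min 23 s = 7,583 s; 7,350 × 7,583 × 4 × 1 = 222,940,200 bytes.
Total = 8,199,796,200 bytes = 8.20 GB.

8.20 GB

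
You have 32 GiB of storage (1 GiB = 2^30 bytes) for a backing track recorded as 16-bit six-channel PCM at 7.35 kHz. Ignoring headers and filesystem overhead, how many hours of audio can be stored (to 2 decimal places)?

Uncompressed byte rate = 7,350 × 2 × 6 = 88,200 bytes/s.
Capacity = 32 × 1,073,741,824 = 34,359,738,368 bytes.
34,359,738,368 / 88,200 ≈ 389566.19 s → 108.21 hours.

108.21 hours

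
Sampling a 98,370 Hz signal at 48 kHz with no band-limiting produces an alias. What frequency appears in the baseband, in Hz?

Nyquist = 48,000/2 = 24,000 Hz; 98,370 Hz exceeds it.
Alias = |98,370 − 2×48,000| = |98,370 − 96,000| = 2,370 Hz.

2,370 Hz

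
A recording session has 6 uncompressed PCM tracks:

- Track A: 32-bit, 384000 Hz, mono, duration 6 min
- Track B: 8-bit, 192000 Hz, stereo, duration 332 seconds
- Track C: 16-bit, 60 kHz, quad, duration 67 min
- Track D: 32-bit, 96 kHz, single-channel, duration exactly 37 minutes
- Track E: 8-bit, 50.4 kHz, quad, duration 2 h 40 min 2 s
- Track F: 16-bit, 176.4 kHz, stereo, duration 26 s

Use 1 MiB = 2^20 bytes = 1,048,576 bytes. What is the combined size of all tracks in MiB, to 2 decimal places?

5165.71 MiB

Track A: 6 min = 360 s; 384,000 × 360 × 4 × 1 = 552,960,000 bytes.
Track B: 192,000 × 332 × 1 × 2 = 127,488,000 bytes.
Track C: 67 min = 4,020 s; 60,000 × 4,020 × 2 × 4 = 1,929,600,000 bytes.
Track D: exactly 37 minutes = 2,220 s; 96,000 × 2,220 × 4 × 1 = 852,480,000 bytes.
Track E: 2 h 40 min 2 s = 9,602 s; 50,400 × 9,602 × 1 × 4 = 1,935,763,200 bytes.
Track F: 176,400 × 26 × 2 × 2 = 18,345,600 bytes.
Total = 5,416,636,800 bytes = 5165.71 MiB.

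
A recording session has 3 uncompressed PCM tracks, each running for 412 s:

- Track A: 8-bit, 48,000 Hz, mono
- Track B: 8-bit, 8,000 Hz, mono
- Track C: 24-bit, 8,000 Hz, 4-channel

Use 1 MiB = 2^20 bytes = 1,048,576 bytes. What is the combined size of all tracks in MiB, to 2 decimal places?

Track A: 48,000 × 412 × 1 × 1 = 19,776,000 bytes.
Track B: 8,000 × 412 × 1 × 1 = 3,296,000 bytes.
Track C: 8,000 × 412 × 3 × 4 = 39,552,000 bytes.
Total = 62,624,000 bytes = 59.72 MiB.

59.72 MiB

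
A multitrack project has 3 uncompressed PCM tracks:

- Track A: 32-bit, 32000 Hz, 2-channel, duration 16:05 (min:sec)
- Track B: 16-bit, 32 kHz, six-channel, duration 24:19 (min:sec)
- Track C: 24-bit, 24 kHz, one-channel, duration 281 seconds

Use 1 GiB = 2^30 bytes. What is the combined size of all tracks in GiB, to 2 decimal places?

Track A: 16:05 (min:sec) = 965 s; 32,000 × 965 × 4 × 2 = 247,040,000 bytes.
Track B: 24:19 (min:sec) = 1,459 s; 32,000 × 1,459 × 2 × 6 = 560,256,000 bytes.
Track C: 24,000 × 281 × 3 × 1 = 20,232,000 bytes.
Total = 827,528,000 bytes = 0.77 GiB.

0.77 GiB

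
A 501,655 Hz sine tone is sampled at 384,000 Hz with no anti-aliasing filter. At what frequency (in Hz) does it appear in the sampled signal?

Nyquist = 384,000/2 = 192,000 Hz; 501,655 Hz exceeds it.
Alias = |501,655 − 1×384,000| = |501,655 − 384,000| = 117,655 Hz.

117,655 Hz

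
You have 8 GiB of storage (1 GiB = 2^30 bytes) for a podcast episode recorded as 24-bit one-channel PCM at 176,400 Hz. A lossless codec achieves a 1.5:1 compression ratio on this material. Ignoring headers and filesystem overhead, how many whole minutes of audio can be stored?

405 minutes

Uncompressed byte rate = 176,400 × 3 × 1 = 529,200 bytes/s.
After 1.5:1 compression, effective rate ≈ 352800 bytes/s.
Capacity = 8 × 1,073,741,824 = 8,589,934,592 bytes.
8,589,934,592 / effective rate ≈ 24347.89 s → 405 minutes.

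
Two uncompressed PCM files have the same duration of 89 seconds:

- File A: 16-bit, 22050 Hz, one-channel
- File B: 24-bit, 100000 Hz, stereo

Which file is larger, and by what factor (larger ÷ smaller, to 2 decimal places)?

File A: 22,050 × 2 × 1 = 44,100 bytes/s.
File B: 100,000 × 3 × 2 = 600,000 bytes/s.
File B is larger; ratio = 53,400,000 / 3,924,900 = 13.61.

File B, by a factor of 13.61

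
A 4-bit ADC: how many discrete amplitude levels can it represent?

16 levels

2^4 = 16.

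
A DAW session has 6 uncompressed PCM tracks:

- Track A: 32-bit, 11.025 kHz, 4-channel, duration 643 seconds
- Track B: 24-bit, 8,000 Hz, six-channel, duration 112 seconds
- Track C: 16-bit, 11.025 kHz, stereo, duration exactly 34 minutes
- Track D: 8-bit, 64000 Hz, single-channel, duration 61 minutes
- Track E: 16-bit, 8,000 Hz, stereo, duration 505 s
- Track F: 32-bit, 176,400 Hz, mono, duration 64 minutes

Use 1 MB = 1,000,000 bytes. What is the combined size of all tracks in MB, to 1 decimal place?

Track A: 11,025 × 643 × 4 × 4 = 113,425,200 bytes.
Track B: 8,000 × 112 × 3 × 6 = 16,128,000 bytes.
Track C: exactly 34 minutes = 2,040 s; 11,025 × 2,040 × 2 × 2 = 89,964,000 bytes.
Track D: 61 minutes = 3,660 s; 64,000 × 3,660 × 1 × 1 = 234,240,000 bytes.
Track E: 8,000 × 505 × 2 × 2 = 16,160,000 bytes.
Track F: 64 minutes = 3,840 s; 176,400 × 3,840 × 4 × 1 = 2,709,504,000 bytes.
Total = 3,179,421,200 bytes = 3179.4 MB.

3179.4 MB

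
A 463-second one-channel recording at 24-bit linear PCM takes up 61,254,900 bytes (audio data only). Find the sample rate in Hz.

44,100 Hz

Bytes = sample_rate × seconds × bytes_per_sample × channels.
sample_rate = 61,254,900 / (463 × 3 × 1) = 61,254,900 / 1,389 = 44,100 Hz.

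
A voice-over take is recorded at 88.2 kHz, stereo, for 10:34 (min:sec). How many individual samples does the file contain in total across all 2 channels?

111,837,600 samples

10:34 (min:sec) = 634 s.
88,200 × 634 s × 2 ch = 111,837,600 samples.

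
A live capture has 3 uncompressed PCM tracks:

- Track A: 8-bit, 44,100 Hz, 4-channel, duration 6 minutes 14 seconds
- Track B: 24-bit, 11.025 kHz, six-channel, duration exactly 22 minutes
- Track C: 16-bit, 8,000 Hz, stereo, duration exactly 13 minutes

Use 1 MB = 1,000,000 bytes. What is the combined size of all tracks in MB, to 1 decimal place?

352.9 MB

Track A: 6 minutes 14 seconds = 374 s; 44,100 × 374 × 1 × 4 = 65,973,600 bytes.
Track B: exactly 22 minutes = 1,320 s; 11,025 × 1,320 × 3 × 6 = 261,954,000 bytes.
Track C: exactly 13 minutes = 780 s; 8,000 × 780 × 2 × 2 = 24,960,000 bytes.
Total = 352,887,600 bytes = 352.9 MB.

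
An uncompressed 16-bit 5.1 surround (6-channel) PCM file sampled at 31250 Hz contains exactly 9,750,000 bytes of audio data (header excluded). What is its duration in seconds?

26 seconds

Byte rate = 31,250 × 2 × 6 = 375,000 bytes/s.
Duration = 9,750,000 / 375,000 = 26 s.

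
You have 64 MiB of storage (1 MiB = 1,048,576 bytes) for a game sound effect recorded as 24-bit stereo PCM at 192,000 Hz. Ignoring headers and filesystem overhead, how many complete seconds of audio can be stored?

58 seconds

Uncompressed byte rate = 192,000 × 3 × 2 = 1,152,000 bytes/s.
Capacity = 64 × 1,048,576 = 67,108,864 bytes.
67,108,864 / 1,152,000 ≈ 58.25 s → 58 seconds.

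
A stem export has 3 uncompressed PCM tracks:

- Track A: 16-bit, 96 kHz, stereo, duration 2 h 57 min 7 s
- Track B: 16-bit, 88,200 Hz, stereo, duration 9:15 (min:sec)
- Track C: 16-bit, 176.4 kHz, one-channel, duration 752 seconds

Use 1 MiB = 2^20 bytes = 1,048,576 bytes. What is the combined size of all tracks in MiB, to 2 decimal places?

4331.47 MiB

Track A: 2 h 57 min 7 s = 10,627 s; 96,000 × 10,627 × 2 × 2 = 4,080,768,000 bytes.
Track B: 9:15 (min:sec) = 555 s; 88,200 × 555 × 2 × 2 = 195,804,000 bytes.
Track C: 176,400 × 752 × 2 × 1 = 265,305,600 bytes.
Total = 4,541,877,600 bytes = 4331.47 MiB.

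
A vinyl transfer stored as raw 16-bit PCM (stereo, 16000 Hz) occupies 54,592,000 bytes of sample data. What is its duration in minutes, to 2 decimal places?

Byte rate = 16,000 × 2 × 2 = 64,000 bytes/s.
Duration = 54,592,000 / 64,000 = 853 s.
853 s / 60 = 14.22 minutes.

14.22 minutes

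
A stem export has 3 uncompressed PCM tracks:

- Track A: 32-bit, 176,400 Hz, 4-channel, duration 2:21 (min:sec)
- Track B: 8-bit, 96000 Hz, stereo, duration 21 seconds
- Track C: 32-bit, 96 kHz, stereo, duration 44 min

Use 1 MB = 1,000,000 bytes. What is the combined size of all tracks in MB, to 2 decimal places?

2429.51 MB

Track A: 2:21 (min:sec) = 141 s; 176,400 × 141 × 4 × 4 = 397,958,400 bytes.
Track B: 96,000 × 21 × 1 × 2 = 4,032,000 bytes.
Track C: 44 min = 2,640 s; 96,000 × 2,640 × 4 × 2 = 2,027,520,000 bytes.
Total = 2,429,510,400 bytes = 2429.51 MB.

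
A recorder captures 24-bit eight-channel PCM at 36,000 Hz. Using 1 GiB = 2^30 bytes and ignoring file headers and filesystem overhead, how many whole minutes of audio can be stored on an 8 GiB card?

Uncompressed byte rate = 36,000 × 3 × 8 = 864,000 bytes/s.
Capacity = 8 × 1,073,741,824 = 8,589,934,592 bytes.
8,589,934,592 / 864,000 ≈ 9942.05 s → 165 minutes.

165 minutes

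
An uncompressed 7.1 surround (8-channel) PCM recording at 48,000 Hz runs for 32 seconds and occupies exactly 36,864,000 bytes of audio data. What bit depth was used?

24 bits

Bytes per sample = 36,864,000 / (48,000 × 32 × 8) = 36,864,000 / 12,288,000 = 3.
Bit depth = 3 × 8 = 24 bits.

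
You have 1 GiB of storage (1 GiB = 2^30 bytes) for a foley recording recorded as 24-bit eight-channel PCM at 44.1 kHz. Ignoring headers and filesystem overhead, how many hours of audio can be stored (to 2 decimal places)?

0.28 hours

Uncompressed byte rate = 44,100 × 3 × 8 = 1,058,400 bytes/s.
Capacity = 1 × 1,073,741,824 = 1,073,741,824 bytes.
1,073,741,824 / 1,058,400 ≈ 1014.5 s → 0.28 hours.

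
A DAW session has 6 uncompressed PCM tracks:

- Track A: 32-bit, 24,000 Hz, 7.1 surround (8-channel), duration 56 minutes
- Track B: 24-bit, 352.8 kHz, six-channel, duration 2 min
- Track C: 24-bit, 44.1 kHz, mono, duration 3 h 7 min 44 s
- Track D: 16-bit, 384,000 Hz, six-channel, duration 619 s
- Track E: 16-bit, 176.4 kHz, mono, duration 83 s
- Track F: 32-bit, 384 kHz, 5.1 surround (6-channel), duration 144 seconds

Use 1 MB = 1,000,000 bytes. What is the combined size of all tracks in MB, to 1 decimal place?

9041.5 MB

Track A: 56 minutes = 3,360 s; 24,000 × 3,360 × 4 × 8 = 2,580,480,000 bytes.
Track B: 2 min = 120 s; 352,800 × 120 × 3 × 6 = 762,048,000 bytes.
Track C: 3 h 7 min 44 s = 11,264 s; 44,100 × 11,264 × 3 × 1 = 1,490,227,200 bytes.
Track D: 384,000 × 619 × 2 × 6 = 2,852,352,000 bytes.
Track E: 176,400 × 83 × 2 × 1 = 29,282,400 bytes.
Track F: 384,000 × 144 × 4 × 6 = 1,327,104,000 bytes.
Total = 9,041,493,600 bytes = 9041.5 MB.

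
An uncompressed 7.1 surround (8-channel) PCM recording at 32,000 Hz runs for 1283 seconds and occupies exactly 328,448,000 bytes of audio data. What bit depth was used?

8 bits

Bytes per sample = 328,448,000 / (32,000 × 1,283 × 8) = 328,448,000 / 328,448,000 = 1.
Bit depth = 1 × 8 = 8 bits.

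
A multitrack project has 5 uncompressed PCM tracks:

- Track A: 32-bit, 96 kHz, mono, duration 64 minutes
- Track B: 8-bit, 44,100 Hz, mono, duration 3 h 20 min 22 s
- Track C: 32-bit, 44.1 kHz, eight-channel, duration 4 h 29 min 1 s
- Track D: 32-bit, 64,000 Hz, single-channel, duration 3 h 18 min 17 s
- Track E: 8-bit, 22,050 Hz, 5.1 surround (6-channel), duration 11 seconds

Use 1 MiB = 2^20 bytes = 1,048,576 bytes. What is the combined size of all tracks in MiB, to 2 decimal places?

Track A: 64 minutes = 3,840 s; 96,000 × 3,840 × 4 × 1 = 1,474,560,000 bytes.
Track B: 3 h 20 min 22 s = 12,022 s; 44,100 × 12,022 × 1 × 1 = 530,170,200 bytes.
Track C: 4 h 29 min 1 s = 16,141 s; 44,100 × 16,141 × 4 × 8 = 22,778,179,200 bytes.
Track D: 3 h 18 min 17 s = 11,897 s; 64,000 × 11,897 × 4 × 1 = 3,045,632,000 bytes.
Track E: 22,050 × 11 × 1 × 6 = 1,455,300 bytes.
Total = 27,829,996,700 bytes = 26540.75 MiB.

26540.75 MiB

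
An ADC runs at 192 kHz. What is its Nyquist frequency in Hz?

Nyquist frequency = sample rate / 2 = 192,000 / 2 = 96,000 Hz.

96,000 Hz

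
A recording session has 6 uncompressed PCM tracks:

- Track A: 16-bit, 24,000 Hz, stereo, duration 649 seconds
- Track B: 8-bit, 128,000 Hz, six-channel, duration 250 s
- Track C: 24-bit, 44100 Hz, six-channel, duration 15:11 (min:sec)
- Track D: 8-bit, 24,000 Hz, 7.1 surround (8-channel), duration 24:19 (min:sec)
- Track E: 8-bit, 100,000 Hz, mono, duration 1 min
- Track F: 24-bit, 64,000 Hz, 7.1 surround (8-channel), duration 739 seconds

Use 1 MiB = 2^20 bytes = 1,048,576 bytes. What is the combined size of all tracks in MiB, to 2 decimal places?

Track A: 24,000 × 649 × 2 × 2 = 62,304,000 bytes.
Track B: 128,000 × 250 × 1 × 6 = 192,000,000 bytes.
Track C: 15:11 (min:sec) = 911 s; 44,100 × 911 × 3 × 6 = 723,151,800 bytes.
Track D: 24:19 (min:sec) = 1,459 s; 24,000 × 1,459 × 1 × 8 = 280,128,000 bytes.
Track E: 1 min = 60 s; 100,000 × 60 × 1 × 1 = 6,000,000 bytes.
Track F: 64,000 × 739 × 3 × 8 = 1,135,104,000 bytes.
Total = 2,398,687,800 bytes = 2287.57 MiB.

2287.57 MiB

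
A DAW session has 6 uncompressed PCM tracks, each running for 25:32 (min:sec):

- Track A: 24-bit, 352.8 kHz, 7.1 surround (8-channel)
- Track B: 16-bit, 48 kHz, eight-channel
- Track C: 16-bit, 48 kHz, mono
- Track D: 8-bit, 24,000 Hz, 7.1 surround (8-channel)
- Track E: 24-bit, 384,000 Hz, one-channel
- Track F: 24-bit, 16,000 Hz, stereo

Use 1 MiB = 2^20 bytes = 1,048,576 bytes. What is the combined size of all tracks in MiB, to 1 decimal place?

15737.0 MiB

25:32 (min:sec) = 1,532 s.
Track A: 352,800 × 1,532 × 3 × 8 = 12,971,750,400 bytes.
Track B: 48,000 × 1,532 × 2 × 8 = 1,176,576,000 bytes.
Track C: 48,000 × 1,532 × 2 × 1 = 147,072,000 bytes.
Track D: 24,000 × 1,532 × 1 × 8 = 294,144,000 bytes.
Track E: 384,000 × 1,532 × 3 × 1 = 1,764,864,000 bytes.
Track F: 16,000 × 1,532 × 3 × 2 = 147,072,000 bytes.
Total = 16,501,478,400 bytes = 15737.0 MiB.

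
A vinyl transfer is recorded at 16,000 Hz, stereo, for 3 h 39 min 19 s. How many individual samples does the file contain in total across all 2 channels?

421,088,000 samples

3 h 39 min 19 s = 13,159 s.
16,000 × 13,159 s × 2 ch = 421,088,000 samples.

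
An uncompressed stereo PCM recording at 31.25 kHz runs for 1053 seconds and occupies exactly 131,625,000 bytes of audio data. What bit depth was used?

16 bits

Bytes per sample = 131,625,000 / (31,250 × 1,053 × 2) = 131,625,000 / 65,812,500 = 2.
Bit depth = 2 × 8 = 16 bits.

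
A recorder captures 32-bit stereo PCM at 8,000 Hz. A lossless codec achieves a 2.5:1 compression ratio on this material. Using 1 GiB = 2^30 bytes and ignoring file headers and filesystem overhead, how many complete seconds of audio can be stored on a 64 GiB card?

2,684,354 seconds

Uncompressed byte rate = 8,000 × 4 × 2 = 64,000 bytes/s.
After 2.5:1 compression, effective rate ≈ 25600 bytes/s.
Capacity = 64 × 1,073,741,824 = 68,719,476,736 bytes.
68,719,476,736 / effective rate ≈ 2684354.56 s → 2,684,354 seconds.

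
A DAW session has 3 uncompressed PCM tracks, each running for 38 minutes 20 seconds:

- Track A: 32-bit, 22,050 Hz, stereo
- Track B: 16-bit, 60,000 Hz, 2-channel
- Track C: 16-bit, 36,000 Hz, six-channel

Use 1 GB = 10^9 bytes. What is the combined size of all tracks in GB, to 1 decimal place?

2.0 GB

38 minutes 20 seconds = 2,300 s.
Track A: 22,050 × 2,300 × 4 × 2 = 405,720,000 bytes.
Track B: 60,000 × 2,300 × 2 × 2 = 552,000,000 bytes.
Track C: 36,000 × 2,300 × 2 × 6 = 993,600,000 bytes.
Total = 1,951,320,000 bytes = 2.0 GB.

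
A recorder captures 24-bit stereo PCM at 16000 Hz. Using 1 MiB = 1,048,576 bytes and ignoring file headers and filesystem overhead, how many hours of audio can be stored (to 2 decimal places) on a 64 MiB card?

Uncompressed byte rate = 16,000 × 3 × 2 = 96,000 bytes/s.
Capacity = 64 × 1,048,576 = 67,108,864 bytes.
67,108,864 / 96,000 ≈ 699.05 s → 0.19 hours.

0.19 hours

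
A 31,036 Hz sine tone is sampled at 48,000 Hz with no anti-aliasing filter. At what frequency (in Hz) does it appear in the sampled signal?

Nyquist = 48,000/2 = 24,000 Hz; 31,036 Hz exceeds it.
Alias = |31,036 − 1×48,000| = |31,036 − 48,000| = 16,964 Hz.

16,964 Hz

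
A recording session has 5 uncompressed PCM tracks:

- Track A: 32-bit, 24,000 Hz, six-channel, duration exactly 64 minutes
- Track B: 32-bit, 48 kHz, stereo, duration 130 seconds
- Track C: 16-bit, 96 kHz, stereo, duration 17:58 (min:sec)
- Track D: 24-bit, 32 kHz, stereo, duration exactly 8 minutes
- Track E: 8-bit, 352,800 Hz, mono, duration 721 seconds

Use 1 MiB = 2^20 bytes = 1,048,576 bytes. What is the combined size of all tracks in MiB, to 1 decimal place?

2882.2 MiB

Track A: exactly 64 minutes = 3,840 s; 24,000 × 3,840 × 4 × 6 = 2,211,840,000 bytes.
Track B: 48,000 × 130 × 4 × 2 = 49,920,000 bytes.
Track C: 17:58 (min:sec) = 1,078 s; 96,000 × 1,078 × 2 × 2 = 413,952,000 bytes.
Track D: exactly 8 minutes = 480 s; 32,000 × 480 × 3 × 2 = 92,160,000 bytes.
Track E: 352,800 × 721 × 1 × 1 = 254,368,800 bytes.
Total = 3,022,240,800 bytes = 2882.2 MiB.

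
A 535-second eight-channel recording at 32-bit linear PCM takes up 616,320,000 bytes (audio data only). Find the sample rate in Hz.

36,000 Hz

Bytes = sample_rate × seconds × bytes_per_sample × channels.
sample_rate = 616,320,000 / (535 × 4 × 8) = 616,320,000 / 17,120 = 36,000 Hz.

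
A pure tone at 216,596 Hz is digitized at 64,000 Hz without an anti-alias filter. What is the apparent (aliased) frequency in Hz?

Nyquist = 64,000/2 = 32,000 Hz; 216,596 Hz exceeds it.
Alias = |216,596 − 3×64,000| = |216,596 − 192,000| = 24,596 Hz.

24,596 Hz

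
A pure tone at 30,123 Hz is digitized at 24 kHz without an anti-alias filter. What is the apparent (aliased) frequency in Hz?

6,123 Hz

Nyquist = 24,000/2 = 12,000 Hz; 30,123 Hz exceeds it.
Alias = |30,123 − 1×24,000| = |30,123 − 24,000| = 6,123 Hz.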